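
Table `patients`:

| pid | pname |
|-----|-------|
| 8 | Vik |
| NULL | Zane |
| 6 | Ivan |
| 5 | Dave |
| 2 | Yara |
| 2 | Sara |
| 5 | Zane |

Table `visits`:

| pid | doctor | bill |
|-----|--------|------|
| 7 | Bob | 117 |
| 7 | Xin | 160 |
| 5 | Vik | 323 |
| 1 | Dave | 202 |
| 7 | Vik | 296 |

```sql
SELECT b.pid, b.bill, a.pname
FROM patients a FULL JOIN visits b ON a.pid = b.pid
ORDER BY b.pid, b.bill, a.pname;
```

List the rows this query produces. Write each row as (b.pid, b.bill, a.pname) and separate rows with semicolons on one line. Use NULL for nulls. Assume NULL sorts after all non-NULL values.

(1, 202, NULL); (5, 323, Dave); (5, 323, Zane); (7, 117, NULL); (7, 160, NULL); (7, 296, NULL); (NULL, NULL, Ivan); (NULL, NULL, Sara); (NULL, NULL, Vik); (NULL, NULL, Yara); (NULL, NULL, Zane)

FULL OUTER JOIN keeps every row from both sides; unmatched rows get NULL for the other side's columns.
Matching on a.pid = b.pid. A NULL in a compared column never satisfies the condition.
- a (pid=8) has no partner → padded with NULL.
- a (pid=NULL) has no partner → padded with NULL.
- a (pid=6) has no partner → padded with NULL.
- a (pid=5) pairs with 1 row(s) of b.
- a (pid=2) has no partner → padded with NULL.
- a (pid=2) has no partner → padded with NULL.
- a (pid=5) pairs with 1 row(s) of b.
- plus 4 unmatched b row(s), each kept with NULL a columns.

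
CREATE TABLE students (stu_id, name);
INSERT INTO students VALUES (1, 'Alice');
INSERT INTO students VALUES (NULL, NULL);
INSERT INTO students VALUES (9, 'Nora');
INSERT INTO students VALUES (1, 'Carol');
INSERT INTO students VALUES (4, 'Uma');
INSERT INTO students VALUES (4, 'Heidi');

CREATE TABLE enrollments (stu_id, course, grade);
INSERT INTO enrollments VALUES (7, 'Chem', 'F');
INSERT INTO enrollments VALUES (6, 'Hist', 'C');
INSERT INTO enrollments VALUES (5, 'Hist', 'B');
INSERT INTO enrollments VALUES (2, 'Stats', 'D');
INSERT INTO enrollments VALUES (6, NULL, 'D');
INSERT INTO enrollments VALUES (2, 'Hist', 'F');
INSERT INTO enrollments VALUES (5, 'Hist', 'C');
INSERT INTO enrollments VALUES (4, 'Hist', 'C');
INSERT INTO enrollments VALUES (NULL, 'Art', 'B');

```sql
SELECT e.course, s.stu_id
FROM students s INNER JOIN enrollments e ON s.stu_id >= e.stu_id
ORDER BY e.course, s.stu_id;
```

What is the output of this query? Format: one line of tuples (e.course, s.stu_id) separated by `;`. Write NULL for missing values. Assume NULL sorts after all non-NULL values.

INNER JOIN keeps only pairs where the ON condition holds.
Matching on s.stu_id >= e.stu_id. A NULL in a compared column never satisfies the condition.
- s row (stu_id=1): no match → dropped.
- s row (stu_id=NULL): no match → dropped.
- s row (stu_id=9): matches 8 e row(s) → 8 output row(s).
- s row (stu_id=1): no match → dropped.
- s row (stu_id=4): matches 3 e row(s) → 3 output row(s).
- s row (stu_id=4): matches 3 e row(s) → 3 output row(s).

(Chem, 9); (Hist, 4); (Hist, 4); (Hist, 4); (Hist, 4); (Hist, 9); (Hist, 9); (Hist, 9); (Hist, 9); (Hist, 9); (Stats, 4); (Stats, 4); (Stats, 9); (NULL, 9)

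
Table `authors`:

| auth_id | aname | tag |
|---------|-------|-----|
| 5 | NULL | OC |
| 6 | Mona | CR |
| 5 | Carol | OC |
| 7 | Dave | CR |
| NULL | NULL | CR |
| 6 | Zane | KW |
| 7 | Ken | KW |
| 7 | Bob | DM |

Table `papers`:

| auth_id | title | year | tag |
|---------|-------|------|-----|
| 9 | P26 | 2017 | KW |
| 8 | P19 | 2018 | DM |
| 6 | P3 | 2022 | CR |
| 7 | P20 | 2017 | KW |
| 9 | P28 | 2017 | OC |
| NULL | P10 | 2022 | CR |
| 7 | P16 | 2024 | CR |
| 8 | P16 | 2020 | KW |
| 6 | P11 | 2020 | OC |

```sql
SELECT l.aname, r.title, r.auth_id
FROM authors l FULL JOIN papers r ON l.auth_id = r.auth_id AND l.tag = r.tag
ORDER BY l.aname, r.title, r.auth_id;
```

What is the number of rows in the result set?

14

FULL OUTER JOIN keeps every row from both sides; unmatched rows get NULL for the other side's columns.
Matching on l.auth_id = r.auth_id AND l.tag = r.tag. A NULL in a compared column never satisfies the condition.
- l[0] auth_id=5, tag=OC → no match; kept with NULLs on the r side.
- l[1] auth_id=6, tag=CR → 1 match(es) in r → 1 row(s).
- l[2] auth_id=5, tag=OC → no match; kept with NULLs on the r side.
- l[3] auth_id=7, tag=CR → 1 match(es) in r → 1 row(s).
- l[4] auth_id=NULL, tag=CR → no match; kept with NULLs on the r side.
- l[5] auth_id=6, tag=KW → no match; kept with NULLs on the r side.
- l[6] auth_id=7, tag=KW → 1 match(es) in r → 1 row(s).
- l[7] auth_id=7, tag=DM → no match; kept with NULLs on the r side.
- plus 6 unmatched r row(s), each kept with NULL l columns.
Total: 3 matched + 11 padded = 14 rows.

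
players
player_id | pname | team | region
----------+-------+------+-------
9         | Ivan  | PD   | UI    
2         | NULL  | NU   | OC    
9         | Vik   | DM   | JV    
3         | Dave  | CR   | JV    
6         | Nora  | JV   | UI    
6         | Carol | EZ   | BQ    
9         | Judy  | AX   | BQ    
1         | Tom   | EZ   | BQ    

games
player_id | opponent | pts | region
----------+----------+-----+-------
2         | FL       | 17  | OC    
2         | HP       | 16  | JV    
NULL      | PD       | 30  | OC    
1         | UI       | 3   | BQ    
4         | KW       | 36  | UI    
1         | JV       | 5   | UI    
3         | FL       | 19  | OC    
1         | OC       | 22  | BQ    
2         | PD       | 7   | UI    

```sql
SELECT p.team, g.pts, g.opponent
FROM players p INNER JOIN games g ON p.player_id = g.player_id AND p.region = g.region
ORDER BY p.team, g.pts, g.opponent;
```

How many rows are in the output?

3

INNER JOIN keeps only pairs where the ON condition holds.
Matching on p.player_id = g.player_id AND p.region = g.region. A NULL in a compared column never satisfies the condition.
- p[0] player_id=9, region=UI → no match; dropped.
- p[1] player_id=2, region=OC → 1 match(es) in g → 1 row(s).
- p[2] player_id=9, region=JV → no match; dropped.
- p[3] player_id=3, region=JV → no match; dropped.
- p[4] player_id=6, region=UI → no match; dropped.
- p[5] player_id=6, region=BQ → no match; dropped.
- p[6] player_id=9, region=BQ → no match; dropped.
- p[7] player_id=1, region=BQ → 2 match(es) in g → 2 row(s).
Total: 3 rows.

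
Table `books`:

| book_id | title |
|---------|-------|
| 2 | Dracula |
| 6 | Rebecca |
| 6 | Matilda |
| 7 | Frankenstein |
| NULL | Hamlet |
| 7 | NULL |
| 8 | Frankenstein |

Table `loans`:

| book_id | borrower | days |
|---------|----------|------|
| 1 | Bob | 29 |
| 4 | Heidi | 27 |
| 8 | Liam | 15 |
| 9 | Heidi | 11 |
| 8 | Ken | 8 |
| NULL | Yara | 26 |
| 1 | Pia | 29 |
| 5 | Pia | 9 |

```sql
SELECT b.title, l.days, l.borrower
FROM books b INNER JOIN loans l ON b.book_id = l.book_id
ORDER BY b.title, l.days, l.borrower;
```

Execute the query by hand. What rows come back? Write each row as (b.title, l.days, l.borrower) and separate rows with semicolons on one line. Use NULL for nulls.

INNER JOIN keeps only pairs where the ON condition holds.
Matching on b.book_id = l.book_id. A NULL in a compared column never satisfies the condition.
- book_id=2: no matching l row, dropped.
- book_id=6: no matching l row, dropped.
- book_id=6: no matching l row, dropped.
- book_id=7: no matching l row, dropped.
- book_id=NULL: no matching l row, dropped.
- book_id=7: no matching l row, dropped.
- book_id=8: 2 matching l row(s), so 2 row(s) emitted.
After projecting and ordering:
b.title | l.days | l.borrower
Frankenstein | 8 | Ken
Frankenstein | 15 | Liam

(Frankenstein, 8, Ken); (Frankenstein, 15, Liam)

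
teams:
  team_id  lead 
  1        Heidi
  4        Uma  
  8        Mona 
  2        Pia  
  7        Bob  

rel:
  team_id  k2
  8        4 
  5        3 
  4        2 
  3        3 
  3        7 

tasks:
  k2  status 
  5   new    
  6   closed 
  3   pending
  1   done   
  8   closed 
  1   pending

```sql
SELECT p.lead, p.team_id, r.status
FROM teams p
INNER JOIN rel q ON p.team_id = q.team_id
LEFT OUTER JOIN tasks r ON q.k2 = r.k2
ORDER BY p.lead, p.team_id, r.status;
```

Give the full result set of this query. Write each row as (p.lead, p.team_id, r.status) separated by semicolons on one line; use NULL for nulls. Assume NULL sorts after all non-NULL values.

(Mona, 8, NULL); (Uma, 4, NULL)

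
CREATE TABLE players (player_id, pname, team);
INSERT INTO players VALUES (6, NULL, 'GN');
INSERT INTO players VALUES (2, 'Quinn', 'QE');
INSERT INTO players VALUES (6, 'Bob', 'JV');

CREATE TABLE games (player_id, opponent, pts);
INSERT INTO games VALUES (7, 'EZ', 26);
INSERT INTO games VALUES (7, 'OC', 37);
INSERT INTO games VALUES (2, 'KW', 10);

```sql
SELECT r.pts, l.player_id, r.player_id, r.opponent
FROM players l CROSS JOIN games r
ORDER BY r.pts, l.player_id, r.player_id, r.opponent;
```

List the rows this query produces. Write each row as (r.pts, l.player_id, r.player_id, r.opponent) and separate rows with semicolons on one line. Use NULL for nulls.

(10, 2, 2, KW); (10, 6, 2, KW); (10, 6, 2, KW); (26, 2, 7, EZ); (26, 6, 7, EZ); (26, 6, 7, EZ); (37, 2, 7, OC); (37, 6, 7, OC); (37, 6, 7, OC)

CROSS JOIN pairs every row of `players` with every row of `games`: 3 × 3 = 9 rows.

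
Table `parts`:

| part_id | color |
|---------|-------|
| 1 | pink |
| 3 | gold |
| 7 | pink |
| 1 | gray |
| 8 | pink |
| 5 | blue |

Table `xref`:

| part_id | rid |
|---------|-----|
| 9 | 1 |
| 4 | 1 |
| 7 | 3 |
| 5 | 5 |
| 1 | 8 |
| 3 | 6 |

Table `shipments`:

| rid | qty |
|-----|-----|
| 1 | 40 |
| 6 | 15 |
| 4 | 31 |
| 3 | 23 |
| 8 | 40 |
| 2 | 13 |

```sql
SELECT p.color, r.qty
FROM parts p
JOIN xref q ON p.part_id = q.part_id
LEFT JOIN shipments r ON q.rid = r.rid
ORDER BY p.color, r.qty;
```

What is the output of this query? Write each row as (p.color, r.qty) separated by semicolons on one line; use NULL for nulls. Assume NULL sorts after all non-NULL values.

(blue, NULL); (gold, 15); (gray, 40); (pink, 23); (pink, 40)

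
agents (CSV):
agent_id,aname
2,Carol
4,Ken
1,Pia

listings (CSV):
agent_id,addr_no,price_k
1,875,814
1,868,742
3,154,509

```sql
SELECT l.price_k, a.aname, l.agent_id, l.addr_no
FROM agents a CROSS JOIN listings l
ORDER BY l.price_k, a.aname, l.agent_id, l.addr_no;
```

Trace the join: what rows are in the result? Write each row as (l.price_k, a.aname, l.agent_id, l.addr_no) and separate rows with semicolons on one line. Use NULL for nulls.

(509, Carol, 3, 154); (509, Ken, 3, 154); (509, Pia, 3, 154); (742, Carol, 1, 868); (742, Ken, 1, 868); (742, Pia, 1, 868); (814, Carol, 1, 875); (814, Ken, 1, 875); (814, Pia, 1, 875)

CROSS JOIN pairs every row of `agents` with every row of `listings`: 3 × 3 = 9 rows.
After projecting and ordering:
l.price_k | a.aname | l.agent_id | l.addr_no
509 | Carol | 3 | 154
509 | Ken | 3 | 154
509 | Pia | 3 | 154
742 | Carol | 1 | 868
742 | Ken | 1 | 868
742 | Pia | 1 | 868
814 | Carol | 1 | 875
814 | Ken | 1 | 875
814 | Pia | 1 | 875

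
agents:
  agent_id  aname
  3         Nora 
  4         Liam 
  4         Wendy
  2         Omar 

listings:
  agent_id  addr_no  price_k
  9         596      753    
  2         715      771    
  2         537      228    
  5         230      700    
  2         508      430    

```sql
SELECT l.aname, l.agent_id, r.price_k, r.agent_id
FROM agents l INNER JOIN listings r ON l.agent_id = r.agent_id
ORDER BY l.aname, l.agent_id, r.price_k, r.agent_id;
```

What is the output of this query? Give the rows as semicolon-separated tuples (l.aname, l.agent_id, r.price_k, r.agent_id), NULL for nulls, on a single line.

(Omar, 2, 228, 2); (Omar, 2, 430, 2); (Omar, 2, 771, 2)

INNER JOIN keeps only pairs where the ON condition holds.
Matching on l.agent_id = r.agent_id.
- agent_id=3: no matching r row, dropped.
- agent_id=4: no matching r row, dropped.
- agent_id=4: no matching r row, dropped.
- agent_id=2: 3 matching r row(s), so 3 row(s) emitted.
After projecting and ordering:
l.aname | l.agent_id | r.price_k | r.agent_id
Omar | 2 | 228 | 2
Omar | 2 | 430 | 2
Omar | 2 | 771 | 2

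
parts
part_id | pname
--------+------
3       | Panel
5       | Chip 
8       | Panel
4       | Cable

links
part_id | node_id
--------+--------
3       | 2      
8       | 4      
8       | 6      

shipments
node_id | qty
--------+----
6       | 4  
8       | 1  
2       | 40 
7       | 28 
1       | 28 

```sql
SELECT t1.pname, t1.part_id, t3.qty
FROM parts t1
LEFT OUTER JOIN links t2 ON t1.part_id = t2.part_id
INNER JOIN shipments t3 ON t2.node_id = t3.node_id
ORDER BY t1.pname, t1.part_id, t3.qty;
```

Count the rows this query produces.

2

Evaluate left to right. First `parts t1 LEFT JOIN links t2` on part_id: 5 row(s).
Then INNER JOIN `shipments t3` on node_id: keep only rows whose t2.node_id appears in t3.
Result: 2 row(s).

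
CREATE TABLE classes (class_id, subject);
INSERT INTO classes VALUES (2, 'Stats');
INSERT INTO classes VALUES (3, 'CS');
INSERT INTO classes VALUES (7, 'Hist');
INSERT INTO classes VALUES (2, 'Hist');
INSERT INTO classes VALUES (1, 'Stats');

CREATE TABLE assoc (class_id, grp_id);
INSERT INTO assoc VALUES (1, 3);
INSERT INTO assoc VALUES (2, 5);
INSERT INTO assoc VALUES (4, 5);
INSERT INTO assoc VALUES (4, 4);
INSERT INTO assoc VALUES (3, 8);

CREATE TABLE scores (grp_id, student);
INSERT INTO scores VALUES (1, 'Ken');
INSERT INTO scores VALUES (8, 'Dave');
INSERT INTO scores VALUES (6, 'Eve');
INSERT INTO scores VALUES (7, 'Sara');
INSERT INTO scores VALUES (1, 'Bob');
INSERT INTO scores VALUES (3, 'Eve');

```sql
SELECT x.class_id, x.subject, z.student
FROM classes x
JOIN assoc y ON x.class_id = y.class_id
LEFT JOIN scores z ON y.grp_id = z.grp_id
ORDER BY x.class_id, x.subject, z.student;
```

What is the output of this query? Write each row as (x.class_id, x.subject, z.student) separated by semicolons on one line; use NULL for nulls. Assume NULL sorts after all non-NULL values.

(1, Stats, Eve); (2, Hist, NULL); (2, Stats, NULL); (3, CS, Dave)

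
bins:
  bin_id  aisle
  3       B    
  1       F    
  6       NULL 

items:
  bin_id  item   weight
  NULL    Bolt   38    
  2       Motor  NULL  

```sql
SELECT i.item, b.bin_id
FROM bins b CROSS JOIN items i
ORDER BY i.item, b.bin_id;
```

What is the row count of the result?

6

CROSS JOIN pairs every row of `bins` with every row of `items`: 3 × 2 = 6 rows.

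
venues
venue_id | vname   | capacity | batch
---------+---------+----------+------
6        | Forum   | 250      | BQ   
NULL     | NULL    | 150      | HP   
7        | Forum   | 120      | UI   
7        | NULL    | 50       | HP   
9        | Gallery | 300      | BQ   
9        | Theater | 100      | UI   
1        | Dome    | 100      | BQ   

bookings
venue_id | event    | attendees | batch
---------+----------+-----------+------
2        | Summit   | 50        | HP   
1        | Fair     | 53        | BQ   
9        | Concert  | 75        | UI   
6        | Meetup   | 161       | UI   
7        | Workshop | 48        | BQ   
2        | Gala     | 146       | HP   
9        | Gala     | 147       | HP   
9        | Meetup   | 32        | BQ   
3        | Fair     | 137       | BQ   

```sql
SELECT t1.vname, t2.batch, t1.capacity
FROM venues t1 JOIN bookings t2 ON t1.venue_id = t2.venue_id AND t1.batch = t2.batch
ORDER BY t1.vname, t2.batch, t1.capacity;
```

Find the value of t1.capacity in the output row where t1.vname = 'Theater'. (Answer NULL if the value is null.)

100

INNER JOIN keeps only pairs where the ON condition holds.
Matching on t1.venue_id = t2.venue_id AND t1.batch = t2.batch. A NULL in a compared column never satisfies the condition.
- t1 (venue_id=6, batch=BQ) has no partner → excluded.
- t1 (venue_id=NULL, batch=HP) has no partner → excluded.
- t1 (venue_id=7, batch=UI) has no partner → excluded.
- t1 (venue_id=7, batch=HP) has no partner → excluded.
- t1 (venue_id=9, batch=BQ) pairs with 1 row(s) of t2.
- t1 (venue_id=9, batch=UI) pairs with 1 row(s) of t2.
- t1 (venue_id=1, batch=BQ) pairs with 1 row(s) of t2.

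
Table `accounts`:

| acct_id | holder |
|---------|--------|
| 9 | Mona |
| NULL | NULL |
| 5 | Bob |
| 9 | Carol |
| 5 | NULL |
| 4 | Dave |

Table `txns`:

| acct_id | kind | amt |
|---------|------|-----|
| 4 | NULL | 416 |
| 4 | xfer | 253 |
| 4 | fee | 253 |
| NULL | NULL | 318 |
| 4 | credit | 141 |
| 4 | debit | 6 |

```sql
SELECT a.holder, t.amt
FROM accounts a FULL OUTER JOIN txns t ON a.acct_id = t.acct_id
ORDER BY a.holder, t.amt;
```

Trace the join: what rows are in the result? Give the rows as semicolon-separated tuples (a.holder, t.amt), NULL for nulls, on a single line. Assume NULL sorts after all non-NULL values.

(Bob, NULL); (Carol, NULL); (Dave, 6); (Dave, 141); (Dave, 253); (Dave, 253); (Dave, 416); (Mona, NULL); (NULL, 318); (NULL, NULL); (NULL, NULL)

FULL OUTER JOIN keeps every row from both sides; unmatched rows get NULL for the other side's columns.
Matching on a.acct_id = t.acct_id. A NULL in a compared column never satisfies the condition.
Matched pairs: 5; unmatched a rows kept: 5; unmatched t rows kept: 1.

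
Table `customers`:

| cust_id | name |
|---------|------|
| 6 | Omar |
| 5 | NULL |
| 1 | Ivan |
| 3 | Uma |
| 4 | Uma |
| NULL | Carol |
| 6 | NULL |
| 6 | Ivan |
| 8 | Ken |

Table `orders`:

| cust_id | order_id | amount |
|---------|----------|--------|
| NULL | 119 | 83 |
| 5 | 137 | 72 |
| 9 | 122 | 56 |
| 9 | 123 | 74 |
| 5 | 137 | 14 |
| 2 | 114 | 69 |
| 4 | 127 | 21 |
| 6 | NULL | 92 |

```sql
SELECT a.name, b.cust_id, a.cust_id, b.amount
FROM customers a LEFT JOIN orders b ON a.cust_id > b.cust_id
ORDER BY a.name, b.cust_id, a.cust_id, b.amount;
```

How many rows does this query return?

23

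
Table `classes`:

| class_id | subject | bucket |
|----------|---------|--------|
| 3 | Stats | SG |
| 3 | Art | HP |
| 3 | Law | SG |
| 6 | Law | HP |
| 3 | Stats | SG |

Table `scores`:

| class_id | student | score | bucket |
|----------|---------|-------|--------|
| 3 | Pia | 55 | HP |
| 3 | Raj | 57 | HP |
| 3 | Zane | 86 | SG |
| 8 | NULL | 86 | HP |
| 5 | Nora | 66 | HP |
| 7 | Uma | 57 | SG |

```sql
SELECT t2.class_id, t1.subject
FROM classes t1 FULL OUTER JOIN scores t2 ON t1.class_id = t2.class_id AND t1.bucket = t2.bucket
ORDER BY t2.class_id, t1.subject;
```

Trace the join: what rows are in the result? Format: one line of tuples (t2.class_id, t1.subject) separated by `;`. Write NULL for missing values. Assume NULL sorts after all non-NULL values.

FULL OUTER JOIN keeps every row from both sides; unmatched rows get NULL for the other side's columns.
Matching on t1.class_id = t2.class_id AND t1.bucket = t2.bucket.
- t1[0] class_id=3, bucket=SG → 1 match(es) in t2 → 1 row(s).
- t1[1] class_id=3, bucket=HP → 2 match(es) in t2 → 2 row(s).
- t1[2] class_id=3, bucket=SG → 1 match(es) in t2 → 1 row(s).
- t1[3] class_id=6, bucket=HP → no match; kept with NULLs on the t2 side.
- t1[4] class_id=3, bucket=SG → 1 match(es) in t2 → 1 row(s).
- 3 row(s) from t2 found no t1 partner → padded with NULL.
After projecting and ordering:
t2.class_id | t1.subject
3 | Art
3 | Art
3 | Law
3 | Stats
3 | Stats
5 | NULL
7 | NULL
8 | NULL
NULL | Law

(3, Art); (3, Art); (3, Law); (3, Stats); (3, Stats); (5, NULL); (7, NULL); (8, NULL); (NULL, Law)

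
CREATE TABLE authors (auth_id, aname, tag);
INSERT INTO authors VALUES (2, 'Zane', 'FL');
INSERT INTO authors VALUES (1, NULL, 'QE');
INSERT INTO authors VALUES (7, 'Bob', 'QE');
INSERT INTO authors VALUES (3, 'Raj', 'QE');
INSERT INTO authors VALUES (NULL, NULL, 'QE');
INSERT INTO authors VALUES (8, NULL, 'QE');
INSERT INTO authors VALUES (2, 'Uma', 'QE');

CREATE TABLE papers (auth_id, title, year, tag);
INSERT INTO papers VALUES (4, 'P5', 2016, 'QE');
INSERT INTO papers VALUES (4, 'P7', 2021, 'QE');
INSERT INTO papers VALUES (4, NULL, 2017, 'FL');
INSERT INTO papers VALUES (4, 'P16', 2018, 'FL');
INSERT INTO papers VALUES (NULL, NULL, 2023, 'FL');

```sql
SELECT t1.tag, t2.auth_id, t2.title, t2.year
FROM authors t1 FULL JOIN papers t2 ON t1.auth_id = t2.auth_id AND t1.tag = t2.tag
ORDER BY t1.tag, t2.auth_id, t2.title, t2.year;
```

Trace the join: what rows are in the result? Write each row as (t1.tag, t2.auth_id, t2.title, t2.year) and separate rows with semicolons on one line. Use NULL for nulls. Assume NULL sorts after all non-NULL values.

(FL, NULL, NULL, NULL); (QE, NULL, NULL, NULL); (QE, NULL, NULL, NULL); (QE, NULL, NULL, NULL); (QE, NULL, NULL, NULL); (QE, NULL, NULL, NULL); (QE, NULL, NULL, NULL); (NULL, 4, P16, 2018); (NULL, 4, P5, 2016); (NULL, 4, P7, 2021); (NULL, 4, NULL, 2017); (NULL, NULL, NULL, 2023)

FULL OUTER JOIN keeps every row from both sides; unmatched rows get NULL for the other side's columns.
Matching on t1.auth_id = t2.auth_id AND t1.tag = t2.tag. A NULL in a compared column never satisfies the condition.
Matched pairs: 0; unmatched t1 rows kept: 7; unmatched t2 rows kept: 5.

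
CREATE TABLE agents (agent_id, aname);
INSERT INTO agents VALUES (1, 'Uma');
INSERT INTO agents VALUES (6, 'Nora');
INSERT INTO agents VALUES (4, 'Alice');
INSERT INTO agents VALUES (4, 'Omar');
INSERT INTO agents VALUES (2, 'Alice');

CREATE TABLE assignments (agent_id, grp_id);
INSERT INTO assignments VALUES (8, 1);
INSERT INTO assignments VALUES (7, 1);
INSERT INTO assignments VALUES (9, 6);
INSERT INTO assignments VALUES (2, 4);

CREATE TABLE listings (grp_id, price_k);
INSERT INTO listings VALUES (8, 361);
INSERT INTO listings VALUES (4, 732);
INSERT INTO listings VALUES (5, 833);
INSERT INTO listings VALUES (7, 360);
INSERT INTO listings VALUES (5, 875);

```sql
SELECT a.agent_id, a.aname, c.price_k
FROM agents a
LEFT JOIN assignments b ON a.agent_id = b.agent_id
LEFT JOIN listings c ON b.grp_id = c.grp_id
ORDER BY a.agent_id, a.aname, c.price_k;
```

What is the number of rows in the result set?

Evaluate left to right. First `agents a LEFT JOIN assignments b` on agent_id: 5 row(s).
Then LEFT JOIN `listings c` on grp_id: each of those 5 rows is kept; rows whose b.grp_id has no match in c get NULL for c's columns.
Result: 5 row(s).

5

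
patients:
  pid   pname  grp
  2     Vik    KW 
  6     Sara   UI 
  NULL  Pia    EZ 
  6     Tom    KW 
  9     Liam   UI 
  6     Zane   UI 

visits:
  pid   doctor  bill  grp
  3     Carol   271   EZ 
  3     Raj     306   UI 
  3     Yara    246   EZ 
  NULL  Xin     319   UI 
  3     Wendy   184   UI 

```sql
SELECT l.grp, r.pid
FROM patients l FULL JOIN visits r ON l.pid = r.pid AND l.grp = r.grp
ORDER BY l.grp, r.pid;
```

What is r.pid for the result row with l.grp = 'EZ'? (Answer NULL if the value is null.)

NULL

FULL OUTER JOIN keeps every row from both sides; unmatched rows get NULL for the other side's columns.
Matching on l.pid = r.pid AND l.grp = r.grp. A NULL in a compared column never satisfies the condition.
- l (pid=2, grp=KW) has no partner → padded with NULL.
- l (pid=6, grp=UI) has no partner → padded with NULL.
- l (pid=NULL, grp=EZ) has no partner → padded with NULL.
- l (pid=6, grp=KW) has no partner → padded with NULL.
- l (pid=9, grp=UI) has no partner → padded with NULL.
- l (pid=6, grp=UI) has no partner → padded with NULL.
- 5 r row(s) had no l match → kept, l columns NULL.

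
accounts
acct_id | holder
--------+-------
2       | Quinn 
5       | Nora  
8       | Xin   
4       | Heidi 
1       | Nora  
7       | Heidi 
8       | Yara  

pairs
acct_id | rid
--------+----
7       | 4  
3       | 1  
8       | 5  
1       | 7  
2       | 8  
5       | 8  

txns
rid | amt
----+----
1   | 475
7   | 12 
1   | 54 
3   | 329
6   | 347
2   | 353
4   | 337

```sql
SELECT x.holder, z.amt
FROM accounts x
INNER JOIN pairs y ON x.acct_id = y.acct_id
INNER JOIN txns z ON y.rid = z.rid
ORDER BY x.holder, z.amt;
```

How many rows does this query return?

2

Step 1 — x INNER JOIN y on acct_id → 6 row(s).
Then INNER JOIN `txns z` on rid: keep only rows whose y.rid appears in z.
Result: 2 row(s).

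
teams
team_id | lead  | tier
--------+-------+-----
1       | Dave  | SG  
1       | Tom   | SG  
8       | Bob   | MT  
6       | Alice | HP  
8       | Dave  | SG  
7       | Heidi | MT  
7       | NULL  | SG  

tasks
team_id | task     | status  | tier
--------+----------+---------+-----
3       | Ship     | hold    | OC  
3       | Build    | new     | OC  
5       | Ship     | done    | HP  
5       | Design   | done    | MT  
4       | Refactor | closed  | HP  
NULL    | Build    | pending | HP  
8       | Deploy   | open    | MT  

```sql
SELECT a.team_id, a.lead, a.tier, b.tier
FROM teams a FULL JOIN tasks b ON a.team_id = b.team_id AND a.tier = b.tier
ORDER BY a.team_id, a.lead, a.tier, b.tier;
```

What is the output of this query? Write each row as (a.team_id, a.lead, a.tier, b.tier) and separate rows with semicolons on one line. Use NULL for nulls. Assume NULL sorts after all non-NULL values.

FULL OUTER JOIN keeps every row from both sides; unmatched rows get NULL for the other side's columns.
Matching on a.team_id = b.team_id AND a.tier = b.tier. A NULL in a compared column never satisfies the condition.
- a (team_id=1, tier=SG) has no partner → padded with NULL.
- a (team_id=1, tier=SG) has no partner → padded with NULL.
- a (team_id=8, tier=MT) pairs with 1 row(s) of b.
- a (team_id=6, tier=HP) has no partner → padded with NULL.
- a (team_id=8, tier=SG) has no partner → padded with NULL.
- a (team_id=7, tier=MT) has no partner → padded with NULL.
- a (team_id=7, tier=SG) has no partner → padded with NULL.
- 6 row(s) from b found no a partner → padded with NULL.

(1, Dave, SG, NULL); (1, Tom, SG, NULL); (6, Alice, HP, NULL); (7, Heidi, MT, NULL); (7, NULL, SG, NULL); (8, Bob, MT, MT); (8, Dave, SG, NULL); (NULL, NULL, NULL, HP); (NULL, NULL, NULL, HP); (NULL, NULL, NULL, HP); (NULL, NULL, NULL, MT); (NULL, NULL, NULL, OC); (NULL, NULL, NULL, OC)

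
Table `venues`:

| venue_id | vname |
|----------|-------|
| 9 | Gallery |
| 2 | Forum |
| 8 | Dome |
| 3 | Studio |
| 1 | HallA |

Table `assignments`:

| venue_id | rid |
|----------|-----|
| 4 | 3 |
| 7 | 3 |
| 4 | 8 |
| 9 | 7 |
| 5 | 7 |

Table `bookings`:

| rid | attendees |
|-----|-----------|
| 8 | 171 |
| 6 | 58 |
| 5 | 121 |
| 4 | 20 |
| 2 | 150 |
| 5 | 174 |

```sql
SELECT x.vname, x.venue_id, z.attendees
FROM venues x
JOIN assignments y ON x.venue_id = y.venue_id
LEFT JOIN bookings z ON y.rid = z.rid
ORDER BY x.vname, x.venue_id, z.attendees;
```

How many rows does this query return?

Evaluate left to right. First `venues x INNER JOIN assignments y` on venue_id: 1 row(s).
Then LEFT JOIN `bookings z` on rid: each of those 1 rows is kept; rows whose y.rid has no match in z get NULL for z's columns.
Result: 1 row(s).

1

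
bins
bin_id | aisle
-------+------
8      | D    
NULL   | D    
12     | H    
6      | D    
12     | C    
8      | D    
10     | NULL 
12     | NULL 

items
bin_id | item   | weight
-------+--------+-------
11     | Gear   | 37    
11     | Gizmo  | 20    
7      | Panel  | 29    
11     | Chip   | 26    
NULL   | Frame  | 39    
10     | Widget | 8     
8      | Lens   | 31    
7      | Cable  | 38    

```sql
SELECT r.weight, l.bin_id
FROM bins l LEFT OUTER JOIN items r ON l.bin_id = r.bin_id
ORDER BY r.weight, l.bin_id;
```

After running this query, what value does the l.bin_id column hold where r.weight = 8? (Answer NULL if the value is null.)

LEFT JOIN keeps every row from `bins`; unmatched rows get NULL for `items`'s columns.
Matching on l.bin_id = r.bin_id. A NULL in a compared column never satisfies the condition.
Matched pairs: 3; unmatched l rows kept: 5.

10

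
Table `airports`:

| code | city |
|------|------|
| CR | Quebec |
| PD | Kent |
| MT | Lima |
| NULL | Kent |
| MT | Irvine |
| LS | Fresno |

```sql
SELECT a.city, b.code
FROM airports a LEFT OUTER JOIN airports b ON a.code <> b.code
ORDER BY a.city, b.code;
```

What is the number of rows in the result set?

19

LEFT JOIN keeps every row from `airports a`; unmatched rows get NULL for `airports b`'s columns.
Matching on a.code <> b.code. A NULL in a compared column never satisfies the condition.
- a row (code=CR): matches 4 b row(s) → 4 output row(s).
- a row (code=PD): matches 4 b row(s) → 4 output row(s).
- a row (code=MT): matches 3 b row(s) → 3 output row(s).
- a row (code=NULL): no match → kept, b columns NULL.
- a row (code=MT): matches 3 b row(s) → 3 output row(s).
- a row (code=LS): matches 4 b row(s) → 4 output row(s).
Total: 18 matched + 1 padded = 19 rows.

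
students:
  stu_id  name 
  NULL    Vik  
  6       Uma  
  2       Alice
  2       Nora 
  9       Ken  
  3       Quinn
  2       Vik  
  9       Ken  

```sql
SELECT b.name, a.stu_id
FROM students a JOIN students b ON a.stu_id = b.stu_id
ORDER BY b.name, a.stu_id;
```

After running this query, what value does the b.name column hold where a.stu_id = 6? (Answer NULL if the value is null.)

INNER JOIN keeps only pairs where the ON condition holds.
Matching on a.stu_id = b.stu_id. A NULL in a compared column never satisfies the condition.
- a[0] stu_id=NULL → no match; dropped.
- a[1] stu_id=6 → 1 match(es) in b → 1 row(s).
- a[2] stu_id=2 → 3 match(es) in b → 3 row(s).
- a[3] stu_id=2 → 3 match(es) in b → 3 row(s).
- a[4] stu_id=9 → 2 match(es) in b → 2 row(s).
- a[5] stu_id=3 → 1 match(es) in b → 1 row(s).
- a[6] stu_id=2 → 3 match(es) in b → 3 row(s).
- a[7] stu_id=9 → 2 match(es) in b → 2 row(s).

Uma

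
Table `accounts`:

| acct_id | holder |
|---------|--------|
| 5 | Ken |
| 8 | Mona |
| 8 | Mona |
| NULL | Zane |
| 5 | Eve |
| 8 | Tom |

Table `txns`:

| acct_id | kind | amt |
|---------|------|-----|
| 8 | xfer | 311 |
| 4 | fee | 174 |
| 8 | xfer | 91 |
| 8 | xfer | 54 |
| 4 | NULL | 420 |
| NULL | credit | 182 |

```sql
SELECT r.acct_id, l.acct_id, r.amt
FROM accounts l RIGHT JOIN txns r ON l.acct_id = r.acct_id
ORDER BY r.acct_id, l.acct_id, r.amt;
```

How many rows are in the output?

RIGHT JOIN keeps every row from `txns`; unmatched rows get NULL for `accounts`'s columns.
Matching on l.acct_id = r.acct_id. A NULL in a compared column never satisfies the condition.
- l row (acct_id=5): no match.
- l row (acct_id=8): matches 3 r row(s) → 3 output row(s).
- l row (acct_id=8): matches 3 r row(s) → 3 output row(s).
- l row (acct_id=NULL): no match.
- l row (acct_id=5): no match.
- l row (acct_id=8): matches 3 r row(s) → 3 output row(s).
- 3 r row(s) had no l match → kept, l columns NULL.
Total: 9 matched + 3 padded = 12 rows.

12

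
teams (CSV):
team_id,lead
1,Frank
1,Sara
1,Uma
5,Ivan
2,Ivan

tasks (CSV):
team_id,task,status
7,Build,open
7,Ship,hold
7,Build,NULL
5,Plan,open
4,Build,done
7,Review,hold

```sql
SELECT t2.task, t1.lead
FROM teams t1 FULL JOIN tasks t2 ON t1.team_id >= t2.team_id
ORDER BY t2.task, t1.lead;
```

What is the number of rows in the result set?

FULL OUTER JOIN keeps every row from both sides; unmatched rows get NULL for the other side's columns.
Matching on t1.team_id >= t2.team_id.
- team_id=1: no t2 row matches, row kept with t2 columns NULL.
- team_id=1: no t2 row matches, row kept with t2 columns NULL.
- team_id=1: no t2 row matches, row kept with t2 columns NULL.
- team_id=5: 2 matching t2 row(s), so 2 row(s) emitted.
- team_id=2: no t2 row matches, row kept with t2 columns NULL.
- 4 t2 row(s) had no t1 match → kept, t1 columns NULL.
Total: 2 matched + 8 padded = 10 rows.

10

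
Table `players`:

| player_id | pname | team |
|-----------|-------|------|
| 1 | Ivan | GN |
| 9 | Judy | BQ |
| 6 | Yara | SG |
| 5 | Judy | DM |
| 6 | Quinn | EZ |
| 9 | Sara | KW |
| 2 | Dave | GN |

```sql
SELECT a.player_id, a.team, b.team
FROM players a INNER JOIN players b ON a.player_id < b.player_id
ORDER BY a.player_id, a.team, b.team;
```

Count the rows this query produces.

INNER JOIN keeps only pairs where the ON condition holds.
Matching on a.player_id < b.player_id.
- a row (player_id=1): matches 6 b row(s) → 6 output row(s).
- a row (player_id=9): no match → dropped.
- a row (player_id=6): matches 2 b row(s) → 2 output row(s).
- a row (player_id=5): matches 4 b row(s) → 4 output row(s).
- a row (player_id=6): matches 2 b row(s) → 2 output row(s).
- a row (player_id=9): no match → dropped.
- a row (player_id=2): matches 5 b row(s) → 5 output row(s).
Total: 19 rows.

19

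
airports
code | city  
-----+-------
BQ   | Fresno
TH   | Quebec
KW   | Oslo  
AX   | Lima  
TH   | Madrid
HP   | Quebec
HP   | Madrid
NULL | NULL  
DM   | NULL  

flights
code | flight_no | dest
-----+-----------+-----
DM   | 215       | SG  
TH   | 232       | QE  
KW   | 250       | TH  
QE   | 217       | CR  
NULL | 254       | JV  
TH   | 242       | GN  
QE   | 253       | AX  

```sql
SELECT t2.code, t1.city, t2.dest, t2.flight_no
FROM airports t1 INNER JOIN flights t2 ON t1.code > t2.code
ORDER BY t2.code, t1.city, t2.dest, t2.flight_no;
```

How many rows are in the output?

INNER JOIN keeps only pairs where the ON condition holds.
Matching on t1.code > t2.code. A NULL in a compared column never satisfies the condition.
- t1[0] code=BQ → no match; dropped.
- t1[1] code=TH → 4 match(es) in t2 → 4 row(s).
- t1[2] code=KW → 1 match(es) in t2 → 1 row(s).
- t1[3] code=AX → no match; dropped.
- t1[4] code=TH → 4 match(es) in t2 → 4 row(s).
- t1[5] code=HP → 1 match(es) in t2 → 1 row(s).
- t1[6] code=HP → 1 match(es) in t2 → 1 row(s).
- t1[7] code=NULL → no match; dropped.
- t1[8] code=DM → no match; dropped.
Total: 11 rows.

11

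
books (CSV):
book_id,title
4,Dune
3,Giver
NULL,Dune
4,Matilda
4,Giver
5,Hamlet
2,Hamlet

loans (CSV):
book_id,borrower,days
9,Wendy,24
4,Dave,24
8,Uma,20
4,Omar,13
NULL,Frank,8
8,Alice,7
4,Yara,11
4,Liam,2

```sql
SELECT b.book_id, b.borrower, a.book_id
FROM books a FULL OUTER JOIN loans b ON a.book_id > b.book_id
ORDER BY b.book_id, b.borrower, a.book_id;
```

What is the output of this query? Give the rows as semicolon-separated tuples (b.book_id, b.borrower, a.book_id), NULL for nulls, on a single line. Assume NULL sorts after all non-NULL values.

FULL OUTER JOIN keeps every row from both sides; unmatched rows get NULL for the other side's columns.
Matching on a.book_id > b.book_id. A NULL in a compared column never satisfies the condition.
- book_id=4: no b row matches, row kept with b columns NULL.
- book_id=3: no b row matches, row kept with b columns NULL.
- book_id=NULL: no b row matches, row kept with b columns NULL.
- book_id=4: no b row matches, row kept with b columns NULL.
- book_id=4: no b row matches, row kept with b columns NULL.
- book_id=5: 4 matching b row(s), so 4 row(s) emitted.
- book_id=2: no b row matches, row kept with b columns NULL.
- 4 b row(s) had no a match → kept, a columns NULL.

(4, Dave, 5); (4, Liam, 5); (4, Omar, 5); (4, Yara, 5); (8, Alice, NULL); (8, Uma, NULL); (9, Wendy, NULL); (NULL, Frank, NULL); (NULL, NULL, 2); (NULL, NULL, 3); (NULL, NULL, 4); (NULL, NULL, 4); (NULL, NULL, 4); (NULL, NULL, NULL)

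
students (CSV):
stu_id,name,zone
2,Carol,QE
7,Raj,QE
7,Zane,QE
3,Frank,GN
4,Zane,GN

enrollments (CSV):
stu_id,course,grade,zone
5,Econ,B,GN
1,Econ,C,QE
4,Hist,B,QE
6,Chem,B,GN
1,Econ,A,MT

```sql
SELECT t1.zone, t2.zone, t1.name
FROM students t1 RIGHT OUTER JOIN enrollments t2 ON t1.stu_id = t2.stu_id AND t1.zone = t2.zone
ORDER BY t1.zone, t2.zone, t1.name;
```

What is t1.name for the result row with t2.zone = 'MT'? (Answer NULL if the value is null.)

RIGHT JOIN keeps every row from `enrollments`; unmatched rows get NULL for `students`'s columns.
Matching on t1.stu_id = t2.stu_id AND t1.zone = t2.zone.
Matched pairs: 0; unmatched t2 rows kept: 5.

NULL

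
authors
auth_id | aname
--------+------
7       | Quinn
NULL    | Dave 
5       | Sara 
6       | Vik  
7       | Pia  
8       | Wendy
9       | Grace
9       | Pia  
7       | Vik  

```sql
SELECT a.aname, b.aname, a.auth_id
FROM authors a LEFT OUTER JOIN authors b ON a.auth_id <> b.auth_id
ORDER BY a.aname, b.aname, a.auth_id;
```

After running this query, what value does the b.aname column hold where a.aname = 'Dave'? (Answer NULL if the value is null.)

NULL

LEFT JOIN keeps every row from `authors a`; unmatched rows get NULL for `authors b`'s columns.
Matching on a.auth_id <> b.auth_id. A NULL in a compared column never satisfies the condition.
- a row (auth_id=7): matches 5 b row(s) → 5 output row(s).
- a row (auth_id=NULL): no match → kept, b columns NULL.
- a row (auth_id=5): matches 7 b row(s) → 7 output row(s).
- a row (auth_id=6): matches 7 b row(s) → 7 output row(s).
- a row (auth_id=7): matches 5 b row(s) → 5 output row(s).
- a row (auth_id=8): matches 7 b row(s) → 7 output row(s).
- a row (auth_id=9): matches 6 b row(s) → 6 output row(s).
- a row (auth_id=9): matches 6 b row(s) → 6 output row(s).
- a row (auth_id=7): matches 5 b row(s) → 5 output row(s).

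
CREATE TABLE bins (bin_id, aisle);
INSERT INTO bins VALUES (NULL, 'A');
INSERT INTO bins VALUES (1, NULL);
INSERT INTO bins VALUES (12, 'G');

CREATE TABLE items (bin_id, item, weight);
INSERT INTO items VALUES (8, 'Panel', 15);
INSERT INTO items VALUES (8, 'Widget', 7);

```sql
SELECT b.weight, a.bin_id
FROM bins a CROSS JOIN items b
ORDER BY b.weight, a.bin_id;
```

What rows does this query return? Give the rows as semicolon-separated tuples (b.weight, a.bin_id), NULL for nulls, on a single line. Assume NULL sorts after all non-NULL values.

CROSS JOIN pairs every row of `bins` with every row of `items`: 3 × 2 = 6 rows.
After projecting and ordering:
b.weight | a.bin_id
7 | 1
7 | 12
7 | NULL
15 | 1
15 | 12
15 | NULL

(7, 1); (7, 12); (7, NULL); (15, 1); (15, 12); (15, NULL)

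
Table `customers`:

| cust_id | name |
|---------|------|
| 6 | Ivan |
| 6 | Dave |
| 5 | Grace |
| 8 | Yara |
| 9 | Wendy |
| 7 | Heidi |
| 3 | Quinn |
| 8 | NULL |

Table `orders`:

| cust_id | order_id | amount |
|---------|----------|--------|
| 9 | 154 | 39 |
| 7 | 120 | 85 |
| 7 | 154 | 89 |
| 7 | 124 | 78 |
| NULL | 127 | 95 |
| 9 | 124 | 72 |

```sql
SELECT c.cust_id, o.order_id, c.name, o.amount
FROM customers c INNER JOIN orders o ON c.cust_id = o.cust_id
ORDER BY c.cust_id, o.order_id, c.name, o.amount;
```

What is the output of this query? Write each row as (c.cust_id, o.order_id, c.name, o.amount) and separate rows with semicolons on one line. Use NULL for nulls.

(7, 120, Heidi, 85); (7, 124, Heidi, 78); (7, 154, Heidi, 89); (9, 124, Wendy, 72); (9, 154, Wendy, 39)

INNER JOIN keeps only pairs where the ON condition holds.
Matching on c.cust_id = o.cust_id. A NULL in a compared column never satisfies the condition.
- c[0] cust_id=6 → no match; dropped.
- c[1] cust_id=6 → no match; dropped.
- c[2] cust_id=5 → no match; dropped.
- c[3] cust_id=8 → no match; dropped.
- c[4] cust_id=9 → 2 match(es) in o → 2 row(s).
- c[5] cust_id=7 → 3 match(es) in o → 3 row(s).
- c[6] cust_id=3 → no match; dropped.
- c[7] cust_id=8 → no match; dropped.
After projecting and ordering:
c.cust_id | o.order_id | c.name | o.amount
7 | 120 | Heidi | 85
7 | 124 | Heidi | 78
7 | 154 | Heidi | 89
9 | 124 | Wendy | 72
9 | 154 | Wendy | 39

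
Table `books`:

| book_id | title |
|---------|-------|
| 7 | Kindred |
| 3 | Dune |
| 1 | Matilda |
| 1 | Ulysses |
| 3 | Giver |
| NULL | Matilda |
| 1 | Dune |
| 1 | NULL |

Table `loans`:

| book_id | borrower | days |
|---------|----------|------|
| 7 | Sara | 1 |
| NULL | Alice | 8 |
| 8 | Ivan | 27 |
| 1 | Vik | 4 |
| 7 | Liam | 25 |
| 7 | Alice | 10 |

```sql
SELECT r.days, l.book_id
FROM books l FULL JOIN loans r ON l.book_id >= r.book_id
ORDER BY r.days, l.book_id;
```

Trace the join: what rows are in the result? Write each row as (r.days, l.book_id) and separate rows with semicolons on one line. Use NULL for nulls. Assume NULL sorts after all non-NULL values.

(1, 7); (4, 1); (4, 1); (4, 1); (4, 1); (4, 3); (4, 3); (4, 7); (8, NULL); (10, 7); (25, 7); (27, NULL); (NULL, NULL)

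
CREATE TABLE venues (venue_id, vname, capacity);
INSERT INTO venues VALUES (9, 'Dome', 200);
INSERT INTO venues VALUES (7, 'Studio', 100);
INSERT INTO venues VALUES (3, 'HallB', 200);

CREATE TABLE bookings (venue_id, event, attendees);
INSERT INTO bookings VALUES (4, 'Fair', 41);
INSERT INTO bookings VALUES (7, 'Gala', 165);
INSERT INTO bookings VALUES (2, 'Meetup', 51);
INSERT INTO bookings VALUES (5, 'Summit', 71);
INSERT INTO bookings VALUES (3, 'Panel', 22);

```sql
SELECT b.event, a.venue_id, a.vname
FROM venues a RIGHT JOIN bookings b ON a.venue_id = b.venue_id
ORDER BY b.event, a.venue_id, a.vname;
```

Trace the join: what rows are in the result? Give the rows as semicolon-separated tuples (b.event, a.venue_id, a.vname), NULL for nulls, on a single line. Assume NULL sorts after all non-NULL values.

(Fair, NULL, NULL); (Gala, 7, Studio); (Meetup, NULL, NULL); (Panel, 3, HallB); (Summit, NULL, NULL)

RIGHT JOIN keeps every row from `bookings`; unmatched rows get NULL for `venues`'s columns.
Matching on a.venue_id = b.venue_id.
- a (venue_id=9) has no partner in b.
- a (venue_id=7) pairs with 1 row(s) of b.
- a (venue_id=3) pairs with 1 row(s) of b.
- 3 row(s) from b found no a partner → padded with NULL.
After projecting and ordering:
b.event | a.venue_id | a.vname
Fair | NULL | NULL
Gala | 7 | Studio
Meetup | NULL | NULL
Panel | 3 | HallB
Summit | NULL | NULL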